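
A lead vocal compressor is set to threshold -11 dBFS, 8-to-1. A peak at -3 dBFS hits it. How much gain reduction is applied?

-3 dBFS exceeds the threshold by 8 dB.
After 8:1 compression the overshoot becomes 8/8 = 1 dB.
GR = overshoot in − overshoot out = 8 − 1 = 7 dB.

7 dB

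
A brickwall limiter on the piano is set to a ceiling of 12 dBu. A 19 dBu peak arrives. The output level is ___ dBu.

A brickwall limiter is an ∞:1 compressor: any input above the ceiling is clamped to 12 dBu.

12 dBu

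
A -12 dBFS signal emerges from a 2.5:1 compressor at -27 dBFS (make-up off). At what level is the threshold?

Let T be the threshold. Output overshoot = (input overshoot)/R, so -27 − T = (-12 − T)/2.5.
2.5·(-27 − T) = -12 − T → 1.5·T = -67.5 − (-12) = -55.5.
T = -55.5/1.5 = -37 dBFS.

-37 dBFS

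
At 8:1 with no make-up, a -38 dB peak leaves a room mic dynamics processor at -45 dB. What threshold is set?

-46 dB

Gain reduction = -38 − (-45) = 7 dB; output overshoot = GR / (R − 1) = 7 / 7 = 1 dB.
Threshold = output − output overshoot = -45 − 1 = -46 dB.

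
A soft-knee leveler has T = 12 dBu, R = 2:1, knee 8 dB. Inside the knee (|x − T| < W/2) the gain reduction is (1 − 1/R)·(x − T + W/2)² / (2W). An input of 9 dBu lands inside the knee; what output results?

x − T + W/2 = 9 − 12 + 4 = 1.
GR = (1 − 1/2) × 1² / 16 = 0.5 × 1 / 16 = 0.03125 dB.
Output = 9 − 0.03125 = 8.96875 dBu.

8.96875 dBu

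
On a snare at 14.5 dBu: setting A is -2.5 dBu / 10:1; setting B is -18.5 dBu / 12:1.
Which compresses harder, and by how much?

B, by 14.95 dB

A: 17 dB over, compressed to 1.7 dB over, so 15.3 dB of GR.
B: 33 dB over, compressed to 2.75 dB over, so 30.25 dB of GR.
B applies 14.95 dB more gain reduction.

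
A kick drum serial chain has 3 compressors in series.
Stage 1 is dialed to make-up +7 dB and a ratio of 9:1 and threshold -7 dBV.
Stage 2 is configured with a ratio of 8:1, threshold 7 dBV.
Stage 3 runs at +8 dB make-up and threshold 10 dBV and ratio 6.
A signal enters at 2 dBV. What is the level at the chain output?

Stage 1: 9 dB above -7 dBV, reduced 9:1 to 1 dB above → -6 dBV; +7 dB make-up → 1 dBV.
Stage 2: below threshold (1 ≤ 7); passes unchanged; output 1 dBV.
Stage 3: below threshold (1 ≤ 10); passes unchanged; make-up brings it to 9 dBV.

9 dBV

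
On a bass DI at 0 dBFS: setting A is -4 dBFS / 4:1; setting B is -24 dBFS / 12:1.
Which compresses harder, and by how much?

B, by 19 dB

A: overshoot 4 dB → output overshoot 1 dB → GR 3 dB.
B: overshoot 24 dB → output overshoot 2 dB → GR 22 dB.
B applies 19 dB more gain reduction.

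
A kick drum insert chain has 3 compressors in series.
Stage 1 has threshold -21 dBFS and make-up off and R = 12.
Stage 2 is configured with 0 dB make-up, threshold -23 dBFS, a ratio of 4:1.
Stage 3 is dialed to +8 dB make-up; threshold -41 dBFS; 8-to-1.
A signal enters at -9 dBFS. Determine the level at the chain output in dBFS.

-30.65625 dBFS

Stage 1: overshoot 12 dB → 12/12 = 1 dB → -20 dBFS.
Stage 2: -20 dBFS is 3 dB over -23 dBFS; at 4:1 that becomes 0.75 dB over, giving -22.25 dBFS.
Stage 3: -22.25 dBFS is 18.75 dB over -41 dBFS; at 8:1 that becomes 2.34375 dB over, giving -38.65625 dBFS; +8 dB make-up → -30.65625 dBFS.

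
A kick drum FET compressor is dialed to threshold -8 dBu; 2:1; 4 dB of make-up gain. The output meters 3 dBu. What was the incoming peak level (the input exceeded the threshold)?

Remove make-up: 3 − 4 = -1 dBu.
The compressed level sits -1 − (-8) = 7 dB over threshold.
Undo the ratio: input overshoot = 7 × 2 = 14 dB, giving input = 6 dBu.

6 dBu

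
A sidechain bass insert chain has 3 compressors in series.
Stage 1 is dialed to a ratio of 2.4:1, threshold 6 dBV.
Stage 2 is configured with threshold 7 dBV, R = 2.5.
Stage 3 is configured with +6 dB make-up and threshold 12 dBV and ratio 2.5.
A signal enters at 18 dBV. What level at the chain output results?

Stage 1: 18 dBV is 12 dB over 6 dBV; at 2.4:1 that becomes 5 dB over, giving 11 dBV.
Stage 2: 4 dB above 7 dBV, reduced 2.5:1 to 1.6 dB above → 8.6 dBV.
Stage 3: below threshold (8.6 ≤ 12); passes unchanged; make-up brings it to 14.6 dBV.

14.6 dBV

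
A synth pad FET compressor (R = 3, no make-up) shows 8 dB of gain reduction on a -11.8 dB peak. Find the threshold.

Gain reduction = -11.8 − (-19.8) = 8 dB; output overshoot = GR / (R − 1) = 8 / 2 = 4 dB.
Threshold = output − output overshoot = -19.8 − 4 = -23.8 dB.

-23.8 dB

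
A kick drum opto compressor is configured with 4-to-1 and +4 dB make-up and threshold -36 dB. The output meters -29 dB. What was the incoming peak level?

Remove make-up: -29 − 4 = -33 dB.
The compressed level sits -33 − (-36) = 3 dB over threshold.
Undo the ratio: input overshoot = 3 × 4 = 12 dB, giving input = -24 dB.

-24 dB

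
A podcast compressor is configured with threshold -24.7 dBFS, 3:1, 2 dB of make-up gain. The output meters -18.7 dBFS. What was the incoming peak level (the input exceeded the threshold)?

Before make-up, the level was -18.7 − 2 = -20.7 dBFS.
Post-compression overshoot = -20.7 − (-24.7) = 4 dB.
Undo the ratio: input overshoot = 4 × 3 = 12 dB, giving input = -12.7 dBFS.

-12.7 dBFS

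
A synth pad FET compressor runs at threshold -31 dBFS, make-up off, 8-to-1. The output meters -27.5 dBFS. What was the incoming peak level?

Post-compression overshoot = -27.5 − (-31) = 3.5 dB.
Before 8:1 compression the overshoot was 3.5 × 8 = 28 dB, so input = -31 + 28 = -3 dBFS.

-3 dBFS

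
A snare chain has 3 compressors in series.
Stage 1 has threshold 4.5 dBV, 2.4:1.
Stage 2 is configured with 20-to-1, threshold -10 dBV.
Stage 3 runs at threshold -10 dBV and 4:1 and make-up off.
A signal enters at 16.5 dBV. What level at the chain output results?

-9.75625 dBV

Stage 1: overshoot 12 dB → 12/2.4 = 5 dB → 9.5 dBV.
Stage 2: overshoot 19.5 dB → 19.5/20 = 0.975 dB → -9.025 dBV.
Stage 3: overshoot 0.975 dB → 0.975/4 = 0.24375 dB → -9.75625 dBV.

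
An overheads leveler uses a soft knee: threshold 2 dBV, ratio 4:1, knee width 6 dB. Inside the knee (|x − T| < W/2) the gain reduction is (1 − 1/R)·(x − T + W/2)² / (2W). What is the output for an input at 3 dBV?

x − T + W/2 = 3 − 2 + 3 = 4.
GR = (1 − 1/4) × 4² / 12 = 0.75 × 16 / 12 = 1 dB.
Output = 3 − 1 = 2 dBV.

2 dBV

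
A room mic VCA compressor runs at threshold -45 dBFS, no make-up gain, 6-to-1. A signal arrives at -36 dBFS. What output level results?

Overshoot: -36 − (-45) = 9 dB.
At 6:1 the overshoot is divided by 6, leaving 1.5 dB above threshold.
Output = -45 + 1.5 = -43.5 dBFS.

-43.5 dBFS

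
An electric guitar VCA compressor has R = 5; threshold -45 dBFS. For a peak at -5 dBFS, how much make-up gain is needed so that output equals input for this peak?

32 dB

Overshoot 40 dB → 40/5 = 8 dB after compression, so the compressed level is -45 + 8 = -37 dBFS.
Make-up = target − compressed = -5 − (-37) = 32 dB.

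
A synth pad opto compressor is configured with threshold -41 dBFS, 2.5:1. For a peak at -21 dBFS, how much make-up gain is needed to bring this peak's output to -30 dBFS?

The peak compresses to -41 + 20/2.5 = -33 dBFS.
To reach -30 dBFS requires -30 − (-33) = 3 dB of make-up.

3 dB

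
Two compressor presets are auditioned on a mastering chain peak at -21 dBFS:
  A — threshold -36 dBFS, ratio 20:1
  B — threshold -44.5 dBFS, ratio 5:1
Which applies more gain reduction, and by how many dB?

B, by 4.55 dB

A: overshoot 15 dB → output overshoot 0.75 dB → GR 14.25 dB.
B: overshoot 23.5 dB → output overshoot 4.7 dB → GR 18.8 dB.
B reduces 4.55 dB more.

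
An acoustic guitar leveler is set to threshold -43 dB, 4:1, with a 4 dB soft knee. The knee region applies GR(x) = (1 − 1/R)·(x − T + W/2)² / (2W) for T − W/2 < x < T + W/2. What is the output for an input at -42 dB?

x − T + W/2 = -42 − (-43) + 2 = 3.
GR = (1 − 1/4) × 3² / 8 = 0.75 × 9 / 8 = 0.84375 dB.
Output = -42 − 0.84375 = -42.84375 dB.

-42.84375 dB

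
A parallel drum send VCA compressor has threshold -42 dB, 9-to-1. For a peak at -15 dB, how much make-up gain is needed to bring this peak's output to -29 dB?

Without make-up, output = threshold + overshoot/9 = -42 + 3 = -39 dB.
Gap to target: 10 dB.

10 dB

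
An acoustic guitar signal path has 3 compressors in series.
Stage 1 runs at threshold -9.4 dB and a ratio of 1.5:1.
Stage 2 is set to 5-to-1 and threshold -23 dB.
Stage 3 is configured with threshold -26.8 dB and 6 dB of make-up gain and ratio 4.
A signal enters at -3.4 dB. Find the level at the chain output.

-18.97 dB

Stage 1: 6 dB above -9.4 dB, reduced 1.5:1 to 4 dB above → -5.4 dB.
Stage 2: overshoot 17.6 dB → 17.6/5 = 3.52 dB → -19.48 dB.
Stage 3: -19.48 dB is 7.32 dB over -26.8 dB; at 4:1 that becomes 1.83 dB over, giving -24.97 dB; +6 dB make-up → -18.97 dB.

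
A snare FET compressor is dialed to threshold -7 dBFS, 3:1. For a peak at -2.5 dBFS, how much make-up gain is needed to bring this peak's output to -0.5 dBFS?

5 dB

The peak compresses to -7 + 4.5/3 = -5.5 dBFS.
To reach -0.5 dBFS requires -0.5 − (-5.5) = 5 dB of make-up.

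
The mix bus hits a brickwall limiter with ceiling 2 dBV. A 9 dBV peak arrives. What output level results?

A brickwall limiter is an ∞:1 compressor: any input above the ceiling is clamped to 2 dBV.

2 dBV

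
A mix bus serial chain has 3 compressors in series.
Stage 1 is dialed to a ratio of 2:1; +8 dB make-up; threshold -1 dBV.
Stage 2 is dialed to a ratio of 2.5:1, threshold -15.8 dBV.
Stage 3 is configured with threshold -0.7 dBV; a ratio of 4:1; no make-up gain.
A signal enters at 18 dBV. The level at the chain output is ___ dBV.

Stage 1: overshoot 19 dB → 19/2 = 9.5 dB → 8.5 dBV; +8 dB make-up → 16.5 dBV.
Stage 2: 16.5 dBV is 32.3 dB over -15.8 dBV; at 2.5:1 that becomes 12.92 dB over, giving -2.88 dBV.
Stage 3: -2.88 dBV ≤ -0.7 dBV, so stage 3 doesn't engage; output -2.88 dBV.

-2.88 dBV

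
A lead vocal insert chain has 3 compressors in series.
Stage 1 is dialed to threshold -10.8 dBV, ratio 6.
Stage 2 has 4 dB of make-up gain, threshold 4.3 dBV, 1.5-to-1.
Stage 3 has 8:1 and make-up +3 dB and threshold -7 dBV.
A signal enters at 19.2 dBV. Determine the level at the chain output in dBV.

Stage 1: 30 dB above -10.8 dBV, reduced 6:1 to 5 dB above → -5.8 dBV.
Stage 2: -5.8 dBV ≤ 4.3 dBV, so stage 2 doesn't engage; make-up brings it to -1.8 dBV.
Stage 3: 5.2 dB above -7 dBV, reduced 8:1 to 0.65 dB above → -6.35 dBV; +3 dB make-up → -3.35 dBV.

-3.35 dBV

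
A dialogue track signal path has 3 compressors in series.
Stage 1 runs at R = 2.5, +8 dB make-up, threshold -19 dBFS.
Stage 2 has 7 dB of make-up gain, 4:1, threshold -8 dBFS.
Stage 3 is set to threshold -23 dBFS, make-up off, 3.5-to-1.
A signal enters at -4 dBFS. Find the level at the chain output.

Stage 1: -4 dBFS is 15 dB over -19 dBFS; at 2.5:1 that becomes 6 dB over, giving -13 dBFS; +8 dB make-up → -5 dBFS.
Stage 2: overshoot 3 dB → 3/4 = 0.75 dB → -7.25 dBFS; +7 dB make-up → -0.25 dBFS.
Stage 3: 22.75 dB above -23 dBFS, reduced 3.5:1 to 6.5 dB above → -16.5 dBFS.

-16.5 dBFS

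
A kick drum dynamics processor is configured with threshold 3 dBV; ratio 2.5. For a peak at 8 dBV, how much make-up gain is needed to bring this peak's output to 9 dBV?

Without make-up, output = threshold + overshoot/2.5 = 3 + 2 = 5 dBV.
Gap to target: 4 dB.

4 dB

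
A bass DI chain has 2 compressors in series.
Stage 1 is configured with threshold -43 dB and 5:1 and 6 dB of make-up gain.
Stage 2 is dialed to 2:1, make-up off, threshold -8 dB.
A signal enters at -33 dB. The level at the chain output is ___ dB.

-35 dB

Stage 1: -33 dB is 10 dB over -43 dB; at 5:1 that becomes 2 dB over, giving -41 dB; +6 dB make-up → -35 dB.
Stage 2: below threshold (-35 ≤ -8); passes unchanged; output -35 dB.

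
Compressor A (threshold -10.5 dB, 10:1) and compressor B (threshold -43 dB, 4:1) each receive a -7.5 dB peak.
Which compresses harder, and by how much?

B, by 23.925 dB

A: 3 dB over, compressed to 0.3 dB over, so 2.7 dB of GR.
B: 35.5 dB over, compressed to 8.875 dB over, so 26.625 dB of GR.
B reduces 23.925 dB more.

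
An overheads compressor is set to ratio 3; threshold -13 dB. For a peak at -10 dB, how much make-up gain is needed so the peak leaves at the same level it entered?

2 dB

Without make-up, output = threshold + overshoot/3 = -13 + 1 = -12 dB.
Gap to target: 2 dB.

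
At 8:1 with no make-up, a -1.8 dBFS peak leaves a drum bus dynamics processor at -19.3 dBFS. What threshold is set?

-21.8 dBFS

Let T be the threshold. Output overshoot = (input overshoot)/R, so -19.3 − T = (-1.8 − T)/8.
8·(-19.3 − T) = -1.8 − T → 7·T = -154.4 − (-1.8) = -152.6.
T = -152.6/7 = -21.8 dBFS.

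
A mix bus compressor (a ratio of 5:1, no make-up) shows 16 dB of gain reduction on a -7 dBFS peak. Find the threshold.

-27 dBFS

Gain reduction = -7 − (-23) = 16 dB; output overshoot = GR / (R − 1) = 16 / 4 = 4 dB.
Threshold = output − output overshoot = -23 − 4 = -27 dBFS.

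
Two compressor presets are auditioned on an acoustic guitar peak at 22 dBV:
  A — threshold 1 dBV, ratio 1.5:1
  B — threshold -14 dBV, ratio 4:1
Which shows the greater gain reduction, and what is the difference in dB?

A: 21 dB over, compressed to 14 dB over, so 7 dB of GR.
B: 36 dB over, compressed to 9 dB over, so 27 dB of GR.
B reduces 20 dB more.

B, by 20 dB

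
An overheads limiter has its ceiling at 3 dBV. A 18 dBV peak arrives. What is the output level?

A brickwall limiter is an ∞:1 compressor: any input above the ceiling is clamped to 3 dBV.

3 dBV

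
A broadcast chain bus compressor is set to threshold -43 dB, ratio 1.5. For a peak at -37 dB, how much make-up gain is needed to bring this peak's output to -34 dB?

The peak compresses to -43 + 6/1.5 = -39 dB.
To reach -34 dB requires -34 − (-39) = 5 dB of make-up.

5 dB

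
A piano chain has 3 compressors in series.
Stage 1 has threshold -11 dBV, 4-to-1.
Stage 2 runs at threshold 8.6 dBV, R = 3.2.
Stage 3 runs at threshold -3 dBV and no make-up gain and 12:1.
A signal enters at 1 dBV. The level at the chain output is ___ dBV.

Stage 1: 12 dB above -11 dBV, reduced 4:1 to 3 dB above → -8 dBV.
Stage 2: below threshold (-8 ≤ 8.6); passes unchanged; output -8 dBV.
Stage 3: below threshold (-8 ≤ -3); passes unchanged; output -8 dBV.

-8 dBV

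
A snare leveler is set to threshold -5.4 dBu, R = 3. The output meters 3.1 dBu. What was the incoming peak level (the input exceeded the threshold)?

That's 8.5 dB above the -5.4 dBu threshold.
Before 3:1 compression the overshoot was 8.5 × 3 = 25.5 dB, so input = -5.4 + 25.5 = 20.1 dBu.

20.1 dBu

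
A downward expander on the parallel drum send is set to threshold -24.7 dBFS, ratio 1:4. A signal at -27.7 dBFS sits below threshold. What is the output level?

-36.7 dBFS

Undershoot = (-24.7) − (-27.7) = 3 dB.
At 1:4, that expands to 12 dB under threshold.
Output = -24.7 − 12 = -36.7 dBFS.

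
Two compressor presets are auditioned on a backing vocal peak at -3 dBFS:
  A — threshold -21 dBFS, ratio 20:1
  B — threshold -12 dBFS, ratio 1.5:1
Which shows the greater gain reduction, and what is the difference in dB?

A: overshoot 18 dB → output overshoot 0.9 dB → GR 17.1 dB.
B: overshoot 9 dB → output overshoot 6 dB → GR 3 dB.
A applies 14.1 dB more gain reduction.

A, by 14.1 dB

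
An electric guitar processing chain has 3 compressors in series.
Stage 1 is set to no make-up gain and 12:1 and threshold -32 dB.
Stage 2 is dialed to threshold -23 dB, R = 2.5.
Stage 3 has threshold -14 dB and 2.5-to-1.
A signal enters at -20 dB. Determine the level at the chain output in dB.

Stage 1: overshoot 12 dB → 12/12 = 1 dB → -31 dB.
Stage 2: below threshold (-31 ≤ -23); passes unchanged; output -31 dB.
Stage 3: below threshold (-31 ≤ -14); passes unchanged; output -31 dB.

-31 dB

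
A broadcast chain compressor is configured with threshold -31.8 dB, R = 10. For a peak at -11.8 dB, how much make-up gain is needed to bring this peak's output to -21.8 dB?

The peak compresses to -31.8 + 20/10 = -29.8 dB.
To reach -21.8 dB requires -21.8 − (-29.8) = 8 dB of make-up.

8 dB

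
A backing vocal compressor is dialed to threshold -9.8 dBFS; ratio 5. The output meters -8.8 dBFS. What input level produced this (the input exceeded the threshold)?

-4.8 dBFS

That's 1 dB above the -9.8 dBFS threshold.
Undo the ratio: input overshoot = 1 × 5 = 5 dB, giving input = -4.8 dBFS.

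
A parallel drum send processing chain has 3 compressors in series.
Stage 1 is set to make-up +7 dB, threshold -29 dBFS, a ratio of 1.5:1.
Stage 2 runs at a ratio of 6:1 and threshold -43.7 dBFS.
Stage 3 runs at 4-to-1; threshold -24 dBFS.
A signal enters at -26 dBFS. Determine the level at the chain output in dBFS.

-39.75 dBFS

Stage 1: overshoot 3 dB → 3/1.5 = 2 dB → -27 dBFS; +7 dB make-up → -20 dBFS.
Stage 2: 23.7 dB above -43.7 dBFS, reduced 6:1 to 3.95 dB above → -39.75 dBFS.
Stage 3: -39.75 dBFS is at or below the -24 dBFS threshold — no compression; output -39.75 dBFS.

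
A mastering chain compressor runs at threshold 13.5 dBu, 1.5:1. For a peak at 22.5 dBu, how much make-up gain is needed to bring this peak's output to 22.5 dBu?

Without make-up, output = threshold + overshoot/1.5 = 13.5 + 6 = 19.5 dBu.
Gap to target: 3 dB.

3 dB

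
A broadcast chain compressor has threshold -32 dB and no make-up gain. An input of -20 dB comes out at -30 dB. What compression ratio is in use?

6:1

Input overshoot = -20 − (-32) = 12 dB; output overshoot = -30 − (-32) = 2 dB.
Ratio = 12 / 2 = 6.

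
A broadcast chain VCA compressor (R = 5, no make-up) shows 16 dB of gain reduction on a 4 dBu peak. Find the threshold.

-16 dBu

Input is 20 dB above T (since output overshoot × R = input overshoot: (-12 − T)·5 = 4 − T gives T = -16 dBu).
Check: -16 + (4 − (-16))/5 = -16 + 4 = -12 dBu. ✓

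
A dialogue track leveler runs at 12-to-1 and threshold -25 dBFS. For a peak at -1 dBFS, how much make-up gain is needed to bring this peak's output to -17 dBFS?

Overshoot 24 dB → 24/12 = 2 dB after compression, so the compressed level is -25 + 2 = -23 dBFS.
Make-up = target − compressed = -17 − (-23) = 6 dB.

6 dB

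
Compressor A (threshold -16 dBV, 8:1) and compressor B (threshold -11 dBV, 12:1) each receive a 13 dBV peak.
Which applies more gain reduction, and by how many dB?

A: overshoot 29 dB → output overshoot 3.625 dB → GR 25.375 dB.
B: overshoot 24 dB → output overshoot 2 dB → GR 22 dB.
Difference: 3.375 dB in favour of A.

A, by 3.375 dB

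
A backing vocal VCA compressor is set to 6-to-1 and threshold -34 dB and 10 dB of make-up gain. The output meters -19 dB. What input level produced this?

-4 dB

Before make-up, the level was -19 − 10 = -29 dB.
The compressed level sits -29 − (-34) = 5 dB over threshold.
Before 6:1 compression the overshoot was 5 × 6 = 30 dB, so input = -34 + 30 = -4 dB.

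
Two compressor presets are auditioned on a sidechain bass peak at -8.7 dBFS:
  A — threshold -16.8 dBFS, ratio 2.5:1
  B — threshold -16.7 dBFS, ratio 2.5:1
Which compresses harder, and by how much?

A: 8.1 dB over, compressed to 3.24 dB over, so 4.86 dB of GR.
B: 8 dB over, compressed to 3.2 dB over, so 4.8 dB of GR.
A reduces 0.06 dB more.

A, by 0.06 dB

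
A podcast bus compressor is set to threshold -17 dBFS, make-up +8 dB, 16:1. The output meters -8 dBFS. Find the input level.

-1 dBFS

Before make-up, the level was -8 − 8 = -16 dBFS.
Post-compression overshoot = -16 − (-17) = 1 dB.
Before 16:1 compression the overshoot was 1 × 16 = 16 dB, so input = -17 + 16 = -1 dBFS.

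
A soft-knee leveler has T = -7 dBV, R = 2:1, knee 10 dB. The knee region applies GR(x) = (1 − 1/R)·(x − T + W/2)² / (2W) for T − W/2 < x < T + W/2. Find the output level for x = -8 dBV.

-8.4 dBV

x − T + W/2 = -8 − (-7) + 5 = 4.
GR = (1 − 1/2) × 4² / 20 = 0.5 × 16 / 20 = 0.4 dB.
Output = -8 − 0.4 = -8.4 dBV.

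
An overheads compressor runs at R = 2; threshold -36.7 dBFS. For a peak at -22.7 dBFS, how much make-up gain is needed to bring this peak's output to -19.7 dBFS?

The peak compresses to -36.7 + 14/2 = -29.7 dBFS.
To reach -19.7 dBFS requires -19.7 − (-29.7) = 10 dB of make-up.

10 dB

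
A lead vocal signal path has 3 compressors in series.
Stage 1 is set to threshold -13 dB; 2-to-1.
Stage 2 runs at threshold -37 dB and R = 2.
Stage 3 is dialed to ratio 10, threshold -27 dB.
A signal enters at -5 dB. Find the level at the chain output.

Stage 1: overshoot 8 dB → 8/2 = 4 dB → -9 dB.
Stage 2: 28 dB above -37 dB, reduced 2:1 to 14 dB above → -23 dB.
Stage 3: -23 dB is 4 dB over -27 dB; at 10:1 that becomes 0.4 dB over, giving -26.6 dB.

-26.6 dB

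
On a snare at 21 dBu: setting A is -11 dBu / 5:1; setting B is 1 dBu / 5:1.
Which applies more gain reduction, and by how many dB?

A, by 9.6 dB

A: overshoot 32 dB → output overshoot 6.4 dB → GR 25.6 dB.
B: overshoot 20 dB → output overshoot 4 dB → GR 16 dB.
Difference: 9.6 dB in favour of A.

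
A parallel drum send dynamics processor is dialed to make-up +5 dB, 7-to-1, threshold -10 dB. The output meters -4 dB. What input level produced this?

-3 dB

Stripping the +5 dB make-up gives -9 dB at the gain stage.
That's 1 dB above the -10 dB threshold.
Undo the ratio: input overshoot = 1 × 7 = 7 dB, giving input = -3 dB.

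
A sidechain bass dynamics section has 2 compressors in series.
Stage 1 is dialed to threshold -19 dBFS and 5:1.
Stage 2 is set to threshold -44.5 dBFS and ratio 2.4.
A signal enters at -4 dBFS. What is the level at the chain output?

Stage 1: overshoot 15 dB → 15/5 = 3 dB → -16 dBFS.
Stage 2: overshoot 28.5 dB → 28.5/2.4 = 11.875 dB → -32.625 dBFS.

-32.625 dBFS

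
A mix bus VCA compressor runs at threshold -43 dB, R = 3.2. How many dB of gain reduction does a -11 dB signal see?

22 dB

Overshoot = -11 − (-43) = 32 dB.
After 3.2:1 compression the overshoot becomes 32/3.2 = 10 dB.
GR = overshoot in − overshoot out = 32 − 10 = 22 dB.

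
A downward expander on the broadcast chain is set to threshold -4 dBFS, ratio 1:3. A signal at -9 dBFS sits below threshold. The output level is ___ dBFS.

The input is 5 dB below the -4 dBFS threshold.
A 1:3 expander multiplies undershoot by 3: 5 × 3 = 15 dB below threshold.
Output = -4 − 15 = -19 dBFS.

-19 dBFS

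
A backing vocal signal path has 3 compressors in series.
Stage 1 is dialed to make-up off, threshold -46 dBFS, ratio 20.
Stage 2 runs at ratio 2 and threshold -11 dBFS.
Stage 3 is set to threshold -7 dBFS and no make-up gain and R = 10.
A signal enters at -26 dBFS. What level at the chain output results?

Stage 1: overshoot 20 dB → 20/20 = 1 dB → -45 dBFS.
Stage 2: -45 dBFS ≤ -11 dBFS, so stage 2 doesn't engage; output -45 dBFS.
Stage 3: -45 dBFS is at or below the -7 dBFS threshold — no compression; output -45 dBFS.

-45 dBFS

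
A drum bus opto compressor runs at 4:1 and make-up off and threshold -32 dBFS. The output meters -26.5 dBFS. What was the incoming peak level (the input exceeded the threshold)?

-10 dBFS

Post-compression overshoot = -26.5 − (-32) = 5.5 dB.
Before 4:1 compression the overshoot was 5.5 × 4 = 22 dB, so input = -32 + 22 = -10 dBFS.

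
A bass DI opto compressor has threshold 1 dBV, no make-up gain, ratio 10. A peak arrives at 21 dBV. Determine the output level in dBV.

3 dBV

The input is 20 dB above the 1 dBV threshold.
The 20 dB excess becomes 2 dB after 10:1 reduction.
That puts the output at 3 dBV.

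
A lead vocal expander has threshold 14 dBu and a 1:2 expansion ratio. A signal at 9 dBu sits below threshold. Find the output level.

4 dBu

The input is 5 dB below the 14 dBu threshold.
A 1:2 expander multiplies undershoot by 2: 5 × 2 = 10 dB below threshold.
Output = 14 − 10 = 4 dBu.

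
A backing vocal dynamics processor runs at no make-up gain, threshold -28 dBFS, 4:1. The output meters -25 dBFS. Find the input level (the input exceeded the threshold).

That's 3 dB above the -28 dBFS threshold.
Before 4:1 compression the overshoot was 3 × 4 = 12 dB, so input = -28 + 12 = -16 dBFS.

-16 dBFS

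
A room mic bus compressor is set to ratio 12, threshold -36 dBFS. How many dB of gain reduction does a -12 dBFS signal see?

22 dB

Overshoot = -12 − (-36) = 24 dB.
After 12:1 compression the overshoot becomes 24/12 = 2 dB.
GR = overshoot in − overshoot out = 24 − 2 = 22 dB.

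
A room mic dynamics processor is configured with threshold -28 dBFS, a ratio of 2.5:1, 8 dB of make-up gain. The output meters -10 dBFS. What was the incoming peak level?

Remove make-up: -10 − 8 = -18 dBFS.
Post-compression overshoot = -18 − (-28) = 10 dB.
Before 2.5:1 compression the overshoot was 10 × 2.5 = 25 dB, so input = -28 + 25 = -3 dBFS.

-3 dBFS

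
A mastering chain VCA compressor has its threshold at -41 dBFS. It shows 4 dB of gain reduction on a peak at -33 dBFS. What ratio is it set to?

Input overshoot = -33 − (-41) = 8 dB.
Output overshoot = 8 − 4 = 4 dB.
Ratio = input overshoot / output overshoot = 8 / 4 = 2.

2:1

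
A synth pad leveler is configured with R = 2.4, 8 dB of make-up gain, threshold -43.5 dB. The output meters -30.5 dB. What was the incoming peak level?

Remove make-up: -30.5 − 8 = -38.5 dB.
The compressed level sits -38.5 − (-43.5) = 5 dB over threshold.
Before 2.4:1 compression the overshoot was 5 × 2.4 = 12 dB, so input = -43.5 + 12 = -31.5 dB.

-31.5 dB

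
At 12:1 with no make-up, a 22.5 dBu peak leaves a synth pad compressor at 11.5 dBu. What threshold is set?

10.5 dBu

Gain reduction = 22.5 − 11.5 = 11 dB; output overshoot = GR / (R − 1) = 11 / 11 = 1 dB.
Threshold = output − output overshoot = 11.5 − 1 = 10.5 dBu.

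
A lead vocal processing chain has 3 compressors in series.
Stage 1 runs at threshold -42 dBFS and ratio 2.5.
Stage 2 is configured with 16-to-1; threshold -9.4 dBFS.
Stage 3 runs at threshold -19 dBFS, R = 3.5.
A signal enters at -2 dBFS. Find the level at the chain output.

-26 dBFS

Stage 1: 40 dB above -42 dBFS, reduced 2.5:1 to 16 dB above → -26 dBFS.
Stage 2: -26 dBFS ≤ -9.4 dBFS, so stage 2 doesn't engage; output -26 dBFS.
Stage 3: below threshold (-26 ≤ -19); passes unchanged; output -26 dBFS.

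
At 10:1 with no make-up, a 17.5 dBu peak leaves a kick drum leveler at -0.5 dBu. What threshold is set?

-2.5 dBu

Let T be the threshold. Output overshoot = (input overshoot)/R, so -0.5 − T = (17.5 − T)/10.
10·(-0.5 − T) = 17.5 − T → 9·T = -5 − 17.5 = -22.5.
T = -22.5/9 = -2.5 dBu.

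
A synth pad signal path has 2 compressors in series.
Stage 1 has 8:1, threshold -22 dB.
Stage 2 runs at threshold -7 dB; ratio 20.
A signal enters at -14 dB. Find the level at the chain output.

Stage 1: -14 dB is 8 dB over -22 dB; at 8:1 that becomes 1 dB over, giving -21 dB.
Stage 2: -21 dB is at or below the -7 dB threshold — no compression; output -21 dB.

-21 dB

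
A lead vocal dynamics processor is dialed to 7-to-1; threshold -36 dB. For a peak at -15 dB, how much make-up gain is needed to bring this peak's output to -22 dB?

Without make-up, output = threshold + overshoot/7 = -36 + 3 = -33 dB.
Gap to target: 11 dB.

11 dB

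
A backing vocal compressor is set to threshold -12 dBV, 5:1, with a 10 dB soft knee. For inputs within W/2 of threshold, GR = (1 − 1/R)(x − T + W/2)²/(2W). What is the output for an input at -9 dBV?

x − T + W/2 = -9 − (-12) + 5 = 8.
GR = (1 − 1/5) × 8² / 20 = 0.8 × 64 / 20 = 2.56 dB.
Output = -9 − 2.56 = -11.56 dBV.

-11.56 dBV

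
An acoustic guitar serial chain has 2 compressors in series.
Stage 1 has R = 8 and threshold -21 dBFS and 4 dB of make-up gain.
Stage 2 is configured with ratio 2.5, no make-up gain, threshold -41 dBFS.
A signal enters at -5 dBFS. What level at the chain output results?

-30.6 dBFS

Stage 1: -5 dBFS is 16 dB over -21 dBFS; at 8:1 that becomes 2 dB over, giving -19 dBFS; +4 dB make-up → -15 dBFS.
Stage 2: -15 dBFS is 26 dB over -41 dBFS; at 2.5:1 that becomes 10.4 dB over, giving -30.6 dBFS.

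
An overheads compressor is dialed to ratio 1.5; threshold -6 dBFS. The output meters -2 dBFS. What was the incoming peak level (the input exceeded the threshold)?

That's 4 dB above the -6 dBFS threshold.
Input overshoot = R × output overshoot = 6 dB → input = -6 + 6 = 0 dBFS.

0 dBFS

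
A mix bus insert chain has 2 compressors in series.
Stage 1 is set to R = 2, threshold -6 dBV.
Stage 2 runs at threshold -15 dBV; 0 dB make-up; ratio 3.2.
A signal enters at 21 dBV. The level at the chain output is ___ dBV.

Stage 1: 27 dB above -6 dBV, reduced 2:1 to 13.5 dB above → 7.5 dBV.
Stage 2: 22.5 dB above -15 dBV, reduced 3.2:1 to 7.03125 dB above → -7.96875 dBV.

-7.96875 dBV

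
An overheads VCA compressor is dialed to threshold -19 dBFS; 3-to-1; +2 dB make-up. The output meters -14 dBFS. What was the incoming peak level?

-10 dBFS

Before make-up, the level was -14 − 2 = -16 dBFS.
That's 3 dB above the -19 dBFS threshold.
Before 3:1 compression the overshoot was 3 × 3 = 9 dB, so input = -19 + 9 = -10 dBFS.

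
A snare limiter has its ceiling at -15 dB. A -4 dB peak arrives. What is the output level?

-15 dB

The limiter clamps the peak to its -15 dB ceiling.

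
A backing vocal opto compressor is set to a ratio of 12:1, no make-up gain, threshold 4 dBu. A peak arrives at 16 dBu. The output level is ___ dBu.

5 dBu

16 dBu sits 12 dB over threshold.
The 12 dB excess becomes 1 dB after 12:1 reduction.
Output = 4 + 1 = 5 dBu.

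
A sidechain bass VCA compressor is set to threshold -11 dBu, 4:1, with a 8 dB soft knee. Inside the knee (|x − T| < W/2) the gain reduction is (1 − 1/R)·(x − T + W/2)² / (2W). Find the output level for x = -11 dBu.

x − T + W/2 = -11 − (-11) + 4 = 4.
GR = (1 − 1/4) × 4² / 16 = 0.75 × 16 / 16 = 0.75 dB.
Output = -11 − 0.75 = -11.75 dBu.

-11.75 dBu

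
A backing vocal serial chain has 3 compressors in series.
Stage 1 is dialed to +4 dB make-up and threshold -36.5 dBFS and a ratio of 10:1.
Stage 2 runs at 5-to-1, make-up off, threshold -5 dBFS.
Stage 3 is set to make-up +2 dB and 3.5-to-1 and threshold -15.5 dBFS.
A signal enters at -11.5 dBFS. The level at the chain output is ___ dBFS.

-28 dBFS

Stage 1: overshoot 25 dB → 25/10 = 2.5 dB → -34 dBFS; +4 dB make-up → -30 dBFS.
Stage 2: below threshold (-30 ≤ -5); passes unchanged; output -30 dBFS.
Stage 3: -30 dBFS ≤ -15.5 dBFS, so stage 3 doesn't engage; make-up brings it to -28 dBFS.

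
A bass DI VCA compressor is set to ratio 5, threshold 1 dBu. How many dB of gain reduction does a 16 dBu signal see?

12 dB

The signal is 15 dB above threshold.
A 5:1 ratio leaves 3 dB of that excess.
Gain reduction = 15 − 3 = 12 dB.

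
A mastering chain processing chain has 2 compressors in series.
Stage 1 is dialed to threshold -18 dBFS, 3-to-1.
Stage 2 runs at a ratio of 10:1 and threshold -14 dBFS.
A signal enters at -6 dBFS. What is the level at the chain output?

Stage 1: overshoot 12 dB → 12/3 = 4 dB → -14 dBFS.
Stage 2: below threshold (-14 ≤ -14); passes unchanged; output -14 dBFS.

-14 dBFS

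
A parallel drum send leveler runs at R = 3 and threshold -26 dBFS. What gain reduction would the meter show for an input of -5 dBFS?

The signal is 21 dB above threshold.
At 3:1, output sits 21/3 = 7 dB above threshold.
So the signal is attenuated by 21 − 7 = 14 dB.

14 dB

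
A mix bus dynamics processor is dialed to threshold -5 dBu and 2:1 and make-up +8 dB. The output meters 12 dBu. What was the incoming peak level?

Before make-up, the level was 12 − 8 = 4 dBu.
That's 9 dB above the -5 dBu threshold.
Undo the ratio: input overshoot = 9 × 2 = 18 dB, giving input = 13 dBu.

13 dBu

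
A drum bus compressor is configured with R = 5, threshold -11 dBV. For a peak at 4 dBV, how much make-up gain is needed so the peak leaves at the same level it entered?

Without make-up, output = threshold + overshoot/5 = -11 + 3 = -8 dBV.
Gap to target: 12 dB.

12 dB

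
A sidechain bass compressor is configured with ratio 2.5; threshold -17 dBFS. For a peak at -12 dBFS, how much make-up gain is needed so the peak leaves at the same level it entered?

Without make-up, output = threshold + overshoot/2.5 = -17 + 2 = -15 dBFS.
Gap to target: 3 dB.

3 dB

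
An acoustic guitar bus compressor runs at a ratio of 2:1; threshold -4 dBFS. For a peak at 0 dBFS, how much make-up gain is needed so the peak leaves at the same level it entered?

Without make-up, output = threshold + overshoot/2 = -4 + 2 = -2 dBFS.
Gap to target: 2 dB.

2 dB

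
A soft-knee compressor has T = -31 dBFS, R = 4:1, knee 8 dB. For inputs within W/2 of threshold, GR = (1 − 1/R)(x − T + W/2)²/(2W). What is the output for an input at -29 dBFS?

x − T + W/2 = -29 − (-31) + 4 = 6.
GR = (1 − 1/4) × 6² / 16 = 0.75 × 36 / 16 = 1.6875 dB.
Output = -29 − 1.6875 = -30.6875 dBFS.

-30.6875 dBFS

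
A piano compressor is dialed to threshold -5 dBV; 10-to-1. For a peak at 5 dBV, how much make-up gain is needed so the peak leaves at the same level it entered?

Without make-up, output = threshold + overshoot/10 = -5 + 1 = -4 dBV.
Gap to target: 9 dB.

9 dB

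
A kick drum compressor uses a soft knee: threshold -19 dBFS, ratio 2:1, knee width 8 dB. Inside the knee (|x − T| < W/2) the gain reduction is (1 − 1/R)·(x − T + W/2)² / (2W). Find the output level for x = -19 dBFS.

x − T + W/2 = -19 − (-19) + 4 = 4.
GR = (1 − 1/2) × 4² / 16 = 0.5 × 16 / 16 = 0.5 dB.
Output = -19 − 0.5 = -19.5 dBFS.

-19.5 dBFS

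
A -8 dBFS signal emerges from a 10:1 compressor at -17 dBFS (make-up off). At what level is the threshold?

-18 dBFS

Gain reduction = -8 − (-17) = 9 dB; output overshoot = GR / (R − 1) = 9 / 9 = 1 dB.
Threshold = output − output overshoot = -17 − 1 = -18 dBFS.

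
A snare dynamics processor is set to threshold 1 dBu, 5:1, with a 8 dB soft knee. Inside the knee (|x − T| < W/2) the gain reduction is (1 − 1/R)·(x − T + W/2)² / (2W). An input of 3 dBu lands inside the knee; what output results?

1.2 dBu

x − T + W/2 = 3 − 1 + 4 = 6.
GR = (1 − 1/5) × 6² / 16 = 0.8 × 36 / 16 = 1.8 dB.
Output = 3 − 1.8 = 1.2 dBu.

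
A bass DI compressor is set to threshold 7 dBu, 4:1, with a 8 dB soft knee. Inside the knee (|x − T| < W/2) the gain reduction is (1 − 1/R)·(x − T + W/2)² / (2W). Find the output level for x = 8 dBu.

x − T + W/2 = 8 − 7 + 4 = 5.
GR = (1 − 1/4) × 5² / 16 = 0.75 × 25 / 16 = 1.171875 dB.
Output = 8 − 1.171875 = 6.828125 dBu.

6.828125 dBu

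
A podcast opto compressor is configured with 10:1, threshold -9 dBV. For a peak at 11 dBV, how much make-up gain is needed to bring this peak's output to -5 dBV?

2 dB

Without make-up, output = threshold + overshoot/10 = -9 + 2 = -7 dBV.
Gap to target: 2 dB.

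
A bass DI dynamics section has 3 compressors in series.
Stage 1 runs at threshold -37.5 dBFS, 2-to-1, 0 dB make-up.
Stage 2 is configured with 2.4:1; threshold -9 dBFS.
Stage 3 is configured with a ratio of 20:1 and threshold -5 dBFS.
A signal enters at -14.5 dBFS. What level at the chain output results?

Stage 1: overshoot 23 dB → 23/2 = 11.5 dB → -26 dBFS.
Stage 2: -26 dBFS is at or below the -9 dBFS threshold — no compression; output -26 dBFS.
Stage 3: -26 dBFS ≤ -5 dBFS, so stage 3 doesn't engage; output -26 dBFS.

-26 dBFS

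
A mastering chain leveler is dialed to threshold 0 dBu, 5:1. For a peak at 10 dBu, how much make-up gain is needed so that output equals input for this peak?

8 dB

The peak compresses to 0 + 10/5 = 2 dBu.
To reach 10 dBu requires 10 − 2 = 8 dB of make-up.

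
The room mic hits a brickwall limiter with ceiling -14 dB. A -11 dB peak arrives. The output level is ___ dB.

-14 dB

A brickwall limiter is an ∞:1 compressor: any input above the ceiling is clamped to -14 dB.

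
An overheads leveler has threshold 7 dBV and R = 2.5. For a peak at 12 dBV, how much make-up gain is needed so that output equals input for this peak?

Overshoot 5 dB → 5/2.5 = 2 dB after compression, so the compressed level is 7 + 2 = 9 dBV.
Make-up = target − compressed = 12 − 9 = 3 dB.

3 dB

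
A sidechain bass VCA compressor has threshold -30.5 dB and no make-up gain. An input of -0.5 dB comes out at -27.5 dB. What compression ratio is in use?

Input overshoot = -0.5 − (-30.5) = 30 dB; output overshoot = -27.5 − (-30.5) = 3 dB.
Ratio = 30 / 3 = 10.

10:1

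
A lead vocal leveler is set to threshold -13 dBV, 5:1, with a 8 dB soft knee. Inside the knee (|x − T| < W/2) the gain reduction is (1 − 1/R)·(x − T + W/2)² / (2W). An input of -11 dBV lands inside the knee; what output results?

x − T + W/2 = -11 − (-13) + 4 = 6.
GR = (1 − 1/5) × 6² / 16 = 0.8 × 36 / 16 = 1.8 dB.
Output = -11 − 1.8 = -12.8 dBV.

-12.8 dBV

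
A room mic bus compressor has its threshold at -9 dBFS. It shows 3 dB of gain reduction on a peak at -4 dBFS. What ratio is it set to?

2.5:1

Input overshoot = -4 − (-9) = 5 dB.
Output overshoot = 5 − 3 = 2 dB.
Ratio = input overshoot / output overshoot = 5 / 2 = 2.5.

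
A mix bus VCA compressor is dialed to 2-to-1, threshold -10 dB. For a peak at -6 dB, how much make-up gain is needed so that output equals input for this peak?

Without make-up, output = threshold + overshoot/2 = -10 + 2 = -8 dB.
Gap to target: 2 dB.

2 dB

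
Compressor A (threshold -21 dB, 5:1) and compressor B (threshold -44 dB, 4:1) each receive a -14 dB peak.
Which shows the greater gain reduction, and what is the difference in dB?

A: overshoot 7 dB → output overshoot 1.4 dB → GR 5.6 dB.
B: overshoot 30 dB → output overshoot 7.5 dB → GR 22.5 dB.
B applies 16.9 dB more gain reduction.

B, by 16.9 dB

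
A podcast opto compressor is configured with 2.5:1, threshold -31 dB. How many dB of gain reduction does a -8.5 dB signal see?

13.5 dB

The signal is 22.5 dB above threshold.
A 2.5:1 ratio leaves 9 dB of that excess.
So the signal is attenuated by 22.5 − 9 = 13.5 dB.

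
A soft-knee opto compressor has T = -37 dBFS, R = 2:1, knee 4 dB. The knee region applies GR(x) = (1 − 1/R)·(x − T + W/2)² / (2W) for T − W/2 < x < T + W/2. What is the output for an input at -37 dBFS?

x − T + W/2 = -37 − (-37) + 2 = 2.
GR = (1 − 1/2) × 2² / 8 = 0.5 × 4 / 8 = 0.25 dB.
Output = -37 − 0.25 = -37.25 dBFS.

-37.25 dBFS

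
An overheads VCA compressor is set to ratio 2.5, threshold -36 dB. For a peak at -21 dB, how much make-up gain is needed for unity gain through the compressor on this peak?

9 dB

Without make-up, output = threshold + overshoot/2.5 = -36 + 6 = -30 dB.
Gap to target: 9 dB.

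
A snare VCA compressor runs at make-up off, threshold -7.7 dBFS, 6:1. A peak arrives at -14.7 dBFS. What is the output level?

-14.7 dBFS

-14.7 dBFS is 7 dB below the -7.7 dBFS threshold, so no gain reduction is applied.
Output = input = -14.7 dBFS.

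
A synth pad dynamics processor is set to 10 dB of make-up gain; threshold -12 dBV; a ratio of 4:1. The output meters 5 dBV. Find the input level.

Remove make-up: 5 − 10 = -5 dBV.
That's 7 dB above the -12 dBV threshold.
Input overshoot = R × output overshoot = 28 dB → input = -12 + 28 = 16 dBV.

16 dBV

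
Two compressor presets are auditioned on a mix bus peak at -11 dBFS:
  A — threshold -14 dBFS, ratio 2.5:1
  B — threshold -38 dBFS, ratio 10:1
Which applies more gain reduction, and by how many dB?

B, by 22.5 dB

A: GR = 3 − 3/2.5 = 1.8 dB.
B: GR = 27 − 27/10 = 24.3 dB.
B reduces 22.5 dB more.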